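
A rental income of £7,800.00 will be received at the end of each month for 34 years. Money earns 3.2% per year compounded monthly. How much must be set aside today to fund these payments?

This is an ordinary annuity: 408 payments of £7,800.00 at the end of each month.
Periodic rate r = 0.032/12 per month; n is counted in months.
PV = PMT × [(1 − (1+r)^−n)/r] = 7,800 × [1 − (1+r)^−408] / r = £1,938,169.93

£1,938,169.93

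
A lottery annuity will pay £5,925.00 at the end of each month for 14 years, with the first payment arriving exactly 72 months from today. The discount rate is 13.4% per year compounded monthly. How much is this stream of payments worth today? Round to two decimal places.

£203,848.71

Ordinary annuity of 168 payments, first payment at period 72.
Periodic rate r = 0.134/12 per month; n is counted in months.
The ordinary-annuity PV formula values the stream one period before the first payment (period 71); discount that back 71 periods:
PV₀ = 5,925 × [1 − (1+r)^−168] / r × (1+r)^−71 = £203,848.71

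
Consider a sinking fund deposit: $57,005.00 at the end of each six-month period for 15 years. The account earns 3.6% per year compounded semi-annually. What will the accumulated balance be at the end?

$2,241,517.58

This is an ordinary annuity: 30 deposits of $57,005.00 at the end of each six-month period.
Periodic rate r = 0.036/2 per half-year; n is counted in half-years.
FV = PMT × [((1+r)^n − 1)/r] = 57,005 × [(1+r)^30 − 1] / r = $2,241,517.58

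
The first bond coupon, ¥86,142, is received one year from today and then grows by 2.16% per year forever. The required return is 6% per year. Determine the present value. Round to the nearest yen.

Periodic rate r = 0.06 per year.
Growing perpetuity (Gordon): PV = PMT₁ / (r − g) = 86,142 / (r − 0.0216) = ¥2,243,281.

¥2,243,281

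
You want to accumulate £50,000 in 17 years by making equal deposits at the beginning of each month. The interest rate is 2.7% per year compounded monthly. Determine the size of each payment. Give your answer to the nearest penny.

£192.97

Level annuity due; solve FV = PMT × [((1+r)^n − 1)/r] × (1+r) for PMT.
Periodic rate r = 0.027/12 per month; n is counted in months.
With n = 204: PMT = 50,000 / ([((1+r)^n − 1)/r] × (1+r)) = £192.97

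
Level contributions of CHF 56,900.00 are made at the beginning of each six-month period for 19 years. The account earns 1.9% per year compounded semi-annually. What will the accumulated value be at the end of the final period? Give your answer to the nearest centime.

CHF 2,613,972.83

This is an annuity due: 38 deposits of CHF 56,900.00 at the beginning of each six-month period.
Periodic rate r = 0.019/2 per half-year; n is counted in half-years.
FV = PMT × [((1+r)^n − 1)/r] × (1+r) = 56,900 × [(1+r)^38 − 1] / r × (1+r) = CHF 2,613,972.83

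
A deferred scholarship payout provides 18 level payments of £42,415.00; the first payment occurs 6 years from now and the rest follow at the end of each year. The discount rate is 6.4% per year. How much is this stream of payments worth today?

£326,890.15

Ordinary annuity of 18 payments, first payment at period 6.
Periodic rate r = 0.064 per year.
The ordinary-annuity PV formula values the stream one period before the first payment (period 5); discount that back 5 periods:
PV₀ = 42,415 × [1 − (1+r)^−18] / r × (1+r)^−5 = £326,890.15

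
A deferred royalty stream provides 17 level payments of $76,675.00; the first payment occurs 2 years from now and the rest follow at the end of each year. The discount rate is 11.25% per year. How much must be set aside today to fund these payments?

Ordinary annuity of 17 payments, first payment at period 2.
Periodic rate r = 0.1125 per year.
The ordinary-annuity PV formula values the stream one period before the first payment (period 1); discount that back 1 periods:
PV₀ = 76,675 × [1 − (1+r)^−17] / r × (1+r)^−1 = $512,610.97

$512,610.97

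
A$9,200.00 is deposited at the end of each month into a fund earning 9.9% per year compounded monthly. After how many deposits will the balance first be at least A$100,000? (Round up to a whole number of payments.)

Periodic rate r = 0.099/12 per month; n is counted in months.
Ordinary annuity FV: 100,000 = 9,200 × [((1+r)^n − 1)/r].
(1+r)^n = 1 + 100,000 × r / 9,200, so n = ln(1 + 100,000·r/9,200) / ln(1+r) = 10.45.
Round up to a whole number of payments: n = 11.

11 payments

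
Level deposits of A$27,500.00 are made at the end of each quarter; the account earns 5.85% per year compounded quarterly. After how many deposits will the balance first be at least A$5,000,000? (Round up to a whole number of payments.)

90 payments

Periodic rate r = 0.0585/4 per quarter; n is counted in quarters.
Ordinary annuity FV: 5,000,000 = 27,500 × [((1+r)^n − 1)/r].
(1+r)^n = 1 + 5,000,000 × r / 27,500, so n = ln(1 + 5,000,000·r/27,500) / ln(1+r) = 89.35.
Round up to a whole number of payments: n = 90.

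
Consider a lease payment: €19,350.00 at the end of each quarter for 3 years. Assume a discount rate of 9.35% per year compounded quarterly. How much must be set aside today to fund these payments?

This is an ordinary annuity: 12 payments of €19,350.00 at the end of each quarter.
Periodic rate r = 0.0935/4 per quarter; n is counted in quarters.
PV = PMT × [(1 − (1+r)^−n)/r] = 19,350 × [1 − (1+r)^−12] / r = €200,454.88

€200,454.88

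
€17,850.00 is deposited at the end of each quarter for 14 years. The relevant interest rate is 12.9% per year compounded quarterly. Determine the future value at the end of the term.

€2,720,389.15

This is an ordinary annuity: 56 deposits of €17,850.00 at the end of each quarter.
Periodic rate r = 0.129/4 per quarter; n is counted in quarters.
FV = PMT × [((1+r)^n − 1)/r] = 17,850 × [(1+r)^56 − 1] / r = €2,720,389.15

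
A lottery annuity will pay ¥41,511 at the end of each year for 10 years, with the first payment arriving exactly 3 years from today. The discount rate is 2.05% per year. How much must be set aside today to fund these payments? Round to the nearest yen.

Ordinary annuity of 10 payments, first payment at period 3.
Periodic rate r = 0.0205 per year.
The ordinary-annuity PV formula values the stream one period before the first payment (period 2); discount that back 2 periods:
PV₀ = 41,511 × [1 − (1+r)^−10] / r × (1+r)^−2 = ¥357,111

¥357,111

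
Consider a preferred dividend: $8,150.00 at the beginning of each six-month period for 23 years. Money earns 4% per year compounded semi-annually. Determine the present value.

This is an annuity due: 46 payments of $8,150.00 at the beginning of each six-month period.
Periodic rate r = 0.04/2 per half-year; n is counted in half-years.
PV = PMT × [(1 − (1+r)^−n)/r] × (1+r) = 8,150 × [1 − (1+r)^−46] / r × (1+r) = $248,494.80

$248,494.80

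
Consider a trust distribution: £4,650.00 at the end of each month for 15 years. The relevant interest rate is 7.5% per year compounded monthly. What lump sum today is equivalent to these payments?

£501,611.43

This is an ordinary annuity: 180 payments of £4,650.00 at the end of each month.
Periodic rate r = 0.075/12 per month; n is counted in months.
PV = PMT × [(1 − (1+r)^−n)/r] = 4,650 × [1 − (1+r)^−180] / r = £501,611.43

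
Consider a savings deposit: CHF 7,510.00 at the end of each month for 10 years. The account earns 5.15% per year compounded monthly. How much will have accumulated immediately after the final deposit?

CHF 1,175,576.46

This is an ordinary annuity: 120 deposits of CHF 7,510.00 at the end of each month.
Periodic rate r = 0.0515/12 per month; n is counted in months.
FV = PMT × [((1+r)^n − 1)/r] = 7,510 × [(1+r)^120 − 1] / r = CHF 1,175,576.46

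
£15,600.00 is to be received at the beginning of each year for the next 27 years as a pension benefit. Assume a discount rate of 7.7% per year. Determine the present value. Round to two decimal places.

£188,751.45

This is an annuity due: 27 payments of £15,600.00 at the beginning of each year.
Periodic rate r = 0.077 per year.
PV = PMT × [(1 − (1+r)^−n)/r] × (1+r) = 15,600 × [1 − (1+r)^−27] / r × (1+r) = £188,751.45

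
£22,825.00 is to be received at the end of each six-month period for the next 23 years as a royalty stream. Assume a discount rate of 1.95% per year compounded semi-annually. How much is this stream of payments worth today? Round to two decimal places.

This is an ordinary annuity: 46 payments of £22,825.00 at the end of each six-month period.
Periodic rate r = 0.0195/2 per half-year; n is counted in half-years.
PV = PMT × [(1 − (1+r)^−n)/r] = 22,825 × [1 − (1+r)^−46] / r = £842,830.01

£842,830.01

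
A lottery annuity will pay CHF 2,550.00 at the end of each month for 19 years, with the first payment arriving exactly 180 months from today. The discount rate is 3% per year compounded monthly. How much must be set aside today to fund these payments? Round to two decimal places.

CHF 283,176.91

Ordinary annuity of 228 payments, first payment at period 180.
Periodic rate r = 0.03/12 per month; n is counted in months.
The ordinary-annuity PV formula values the stream one period before the first payment (period 179); discount that back 179 periods:
PV₀ = 2,550 × [1 − (1+r)^−228] / r × (1+r)^−179 = CHF 283,176.91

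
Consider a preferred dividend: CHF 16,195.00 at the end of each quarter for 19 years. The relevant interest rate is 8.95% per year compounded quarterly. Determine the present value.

This is an ordinary annuity: 76 payments of CHF 16,195.00 at the end of each quarter.
Periodic rate r = 0.0895/4 per quarter; n is counted in quarters.
PV = PMT × [(1 − (1+r)^−n)/r] = 16,195 × [1 − (1+r)^−76] / r = CHF 589,138.11

CHF 589,138.11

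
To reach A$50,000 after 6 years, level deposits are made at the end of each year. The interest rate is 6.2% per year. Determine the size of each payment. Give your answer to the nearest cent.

A$7,132.11

Level ordinary annuity; solve FV = PMT × [((1+r)^n − 1)/r] for PMT.
Periodic rate r = 0.062 per year.
With n = 6: PMT = 50,000 / ([((1+r)^n − 1)/r]) = A$7,132.11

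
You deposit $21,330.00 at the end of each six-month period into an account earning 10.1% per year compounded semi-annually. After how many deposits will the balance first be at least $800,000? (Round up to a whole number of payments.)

22 payments

Periodic rate r = 0.101/2 per half-year; n is counted in half-years.
Ordinary annuity FV: 800,000 = 21,330 × [((1+r)^n − 1)/r].
(1+r)^n = 1 + 800,000 × r / 21,330, so n = ln(1 + 800,000·r/21,330) / ln(1+r) = 21.57.
Round up to a whole number of payments: n = 22.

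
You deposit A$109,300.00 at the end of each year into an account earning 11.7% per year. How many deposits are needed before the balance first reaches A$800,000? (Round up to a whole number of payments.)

Periodic rate r = 0.117 per year.
Ordinary annuity FV: 800,000 = 109,300 × [((1+r)^n − 1)/r].
(1+r)^n = 1 + 800,000 × r / 109,300, so n = ln(1 + 800,000·r/109,300) / ln(1+r) = 5.59.
Round up to a whole number of payments: n = 6.

6 payments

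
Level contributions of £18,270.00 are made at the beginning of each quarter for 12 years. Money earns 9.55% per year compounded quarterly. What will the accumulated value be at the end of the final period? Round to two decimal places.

£1,648,111.42

This is an annuity due: 48 deposits of £18,270.00 at the beginning of each quarter.
Periodic rate r = 0.0955/4 per quarter; n is counted in quarters.
FV = PMT × [((1+r)^n − 1)/r] × (1+r) = 18,270 × [(1+r)^48 − 1] / r × (1+r) = £1,648,111.42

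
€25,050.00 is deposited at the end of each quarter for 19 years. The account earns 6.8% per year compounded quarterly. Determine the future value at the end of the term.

€3,832,274.93

This is an ordinary annuity: 76 deposits of €25,050.00 at the end of each quarter.
Periodic rate r = 0.068/4 per quarter; n is counted in quarters.
FV = PMT × [((1+r)^n − 1)/r] = 25,050 × [(1+r)^76 − 1] / r = €3,832,274.93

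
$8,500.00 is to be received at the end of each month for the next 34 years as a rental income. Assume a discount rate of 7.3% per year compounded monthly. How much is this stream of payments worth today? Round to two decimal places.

This is an ordinary annuity: 408 payments of $8,500.00 at the end of each month.
Periodic rate r = 0.073/12 per month; n is counted in months.
PV = PMT × [(1 − (1+r)^−n)/r] = 8,500 × [1 − (1+r)^−408] / r = $1,279,601.63

$1,279,601.63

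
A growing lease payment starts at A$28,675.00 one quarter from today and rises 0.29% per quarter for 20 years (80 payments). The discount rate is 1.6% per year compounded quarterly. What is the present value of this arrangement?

A$2,188,737.21

Periodic rate r = 0.016/4 per quarter; n is counted in quarters.
Growing ordinary annuity: PV = PMT₁ × [1 − ((1+g)/(1+r))^n] / (r − g) = 28,675 × [1 − ((1+0.0029)/(1+r))^80] / (r − 0.0029) = A$2,188,737.21.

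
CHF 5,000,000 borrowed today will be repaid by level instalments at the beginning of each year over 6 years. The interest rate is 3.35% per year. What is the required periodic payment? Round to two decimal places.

CHF 903,457.06

Level annuity due; solve PV = PMT × [(1 − (1+r)^−n)/r] × (1+r) for PMT.
Periodic rate r = 0.0335 per year.
With n = 6: PMT = 5,000,000 / ([(1 − (1+r)^−n)/r] × (1+r)) = CHF 903,457.06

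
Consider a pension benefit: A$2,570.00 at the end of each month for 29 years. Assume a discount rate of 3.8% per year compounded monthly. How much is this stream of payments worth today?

A$541,497.70

This is an ordinary annuity: 348 payments of A$2,570.00 at the end of each month.
Periodic rate r = 0.038/12 per month; n is counted in months.
PV = PMT × [(1 − (1+r)^−n)/r] = 2,570 × [1 − (1+r)^−348] / r = A$541,497.70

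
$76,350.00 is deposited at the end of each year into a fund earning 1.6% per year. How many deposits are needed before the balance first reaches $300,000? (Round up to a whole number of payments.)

4 payments

Periodic rate r = 0.016 per year.
Ordinary annuity FV: 300,000 = 76,350 × [((1+r)^n − 1)/r].
(1+r)^n = 1 + 300,000 × r / 76,350, so n = ln(1 + 300,000·r/76,350) / ln(1+r) = 3.84.
Round up to a whole number of payments: n = 4.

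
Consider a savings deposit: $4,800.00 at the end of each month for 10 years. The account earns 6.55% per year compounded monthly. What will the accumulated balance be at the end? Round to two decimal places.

This is an ordinary annuity: 120 deposits of $4,800.00 at the end of each month.
Periodic rate r = 0.0655/12 per month; n is counted in months.
FV = PMT × [((1+r)^n − 1)/r] = 4,800 × [(1+r)^120 − 1] / r = $810,547.77

$810,547.77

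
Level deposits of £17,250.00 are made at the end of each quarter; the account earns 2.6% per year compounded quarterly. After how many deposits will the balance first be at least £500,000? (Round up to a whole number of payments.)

27 payments

Periodic rate r = 0.026/4 per quarter; n is counted in quarters.
Ordinary annuity FV: 500,000 = 17,250 × [((1+r)^n − 1)/r].
(1+r)^n = 1 + 500,000 × r / 17,250, so n = ln(1 + 500,000·r/17,250) / ln(1+r) = 26.64.
Round up to a whole number of payments: n = 27.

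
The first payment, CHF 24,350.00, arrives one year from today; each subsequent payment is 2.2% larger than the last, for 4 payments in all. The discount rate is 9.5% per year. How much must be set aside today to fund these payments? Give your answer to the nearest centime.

Periodic rate r = 0.095 per year.
Growing ordinary annuity: PV = PMT₁ × [1 − ((1+g)/(1+r))^n] / (r − g) = 24,350 × [1 − ((1+0.022)/(1+r))^4] / (r − 0.022) = CHF 80,443.54.

CHF 80,443.54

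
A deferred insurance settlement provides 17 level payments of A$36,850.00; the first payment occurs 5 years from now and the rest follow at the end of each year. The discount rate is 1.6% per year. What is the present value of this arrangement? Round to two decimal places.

A$511,187.85

Ordinary annuity of 17 payments, first payment at period 5.
Periodic rate r = 0.016 per year.
The ordinary-annuity PV formula values the stream one period before the first payment (period 4); discount that back 4 periods:
PV₀ = 36,850 × [1 − (1+r)^−17] / r × (1+r)^−4 = A$511,187.85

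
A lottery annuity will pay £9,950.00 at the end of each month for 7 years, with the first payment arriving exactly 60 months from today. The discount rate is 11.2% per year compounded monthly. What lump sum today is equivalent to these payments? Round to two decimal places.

Ordinary annuity of 84 payments, first payment at period 60.
Periodic rate r = 0.112/12 per month; n is counted in months.
The ordinary-annuity PV formula values the stream one period before the first payment (period 59); discount that back 59 periods:
PV₀ = 9,950 × [1 − (1+r)^−84] / r × (1+r)^−59 = £333,850.11

£333,850.11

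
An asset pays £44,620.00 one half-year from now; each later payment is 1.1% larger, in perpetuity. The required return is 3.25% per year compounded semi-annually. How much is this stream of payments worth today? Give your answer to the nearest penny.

Periodic rate r = 0.0325/2 per half-year.
Growing perpetuity (Gordon): PV = PMT₁ / (r − g) = 44,620 / (r − 0.011) = £8,499,047.62.

£8,499,047.62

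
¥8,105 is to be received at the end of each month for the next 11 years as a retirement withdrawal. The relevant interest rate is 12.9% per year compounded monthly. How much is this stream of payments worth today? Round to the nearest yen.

This is an ordinary annuity: 132 payments of ¥8,105 at the end of each month.
Periodic rate r = 0.129/12 per month; n is counted in months.
PV = PMT × [(1 − (1+r)^−n)/r] = 8,105 × [1 − (1+r)^−132] / r = ¥570,143

¥570,143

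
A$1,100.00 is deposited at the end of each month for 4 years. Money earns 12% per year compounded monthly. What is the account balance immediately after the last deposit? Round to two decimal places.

This is an ordinary annuity: 48 deposits of A$1,100.00 at the end of each month.
Periodic rate r = 0.12/12 per month; n is counted in months.
FV = PMT × [((1+r)^n − 1)/r] = 1,100 × [(1+r)^48 − 1] / r = A$67,344.87

A$67,344.87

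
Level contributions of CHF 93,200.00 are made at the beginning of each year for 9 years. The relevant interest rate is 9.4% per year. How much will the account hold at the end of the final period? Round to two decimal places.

This is an annuity due: 9 deposits of CHF 93,200.00 at the beginning of each year.
Periodic rate r = 0.094 per year.
FV = PMT × [((1+r)^n − 1)/r] × (1+r) = 93,200 × [(1+r)^9 − 1] / r × (1+r) = CHF 1,350,099.35

CHF 1,350,099.35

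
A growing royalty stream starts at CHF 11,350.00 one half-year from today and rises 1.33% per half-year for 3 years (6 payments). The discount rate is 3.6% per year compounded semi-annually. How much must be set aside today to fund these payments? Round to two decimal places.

Periodic rate r = 0.036/2 per half-year; n is counted in half-years.
Growing ordinary annuity: PV = PMT₁ × [1 − ((1+g)/(1+r))^n] / (r − g) = 11,350 × [1 − ((1+0.0133)/(1+r))^6] / (r − 0.0133) = CHF 66,128.48.

CHF 66,128.48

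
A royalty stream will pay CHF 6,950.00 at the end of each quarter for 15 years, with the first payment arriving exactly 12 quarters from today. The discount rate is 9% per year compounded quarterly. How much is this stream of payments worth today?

CHF 178,190.99

Ordinary annuity of 60 payments, first payment at period 12.
Periodic rate r = 0.09/4 per quarter; n is counted in quarters.
The ordinary-annuity PV formula values the stream one period before the first payment (period 11); discount that back 11 periods:
PV₀ = 6,950 × [1 − (1+r)^−60] / r × (1+r)^−11 = CHF 178,190.99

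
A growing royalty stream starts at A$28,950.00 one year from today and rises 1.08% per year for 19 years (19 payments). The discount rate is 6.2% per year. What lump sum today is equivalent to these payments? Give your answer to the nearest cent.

Periodic rate r = 0.062 per year.
Growing ordinary annuity: PV = PMT₁ × [1 − ((1+g)/(1+r))^n] / (r − g) = 28,950 × [1 − ((1+0.0108)/(1+r))^19] / (r − 0.0108) = A$344,297.37.

A$344,297.37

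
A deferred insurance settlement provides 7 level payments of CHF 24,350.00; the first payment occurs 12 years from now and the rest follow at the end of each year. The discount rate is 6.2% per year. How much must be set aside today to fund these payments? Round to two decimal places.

CHF 69,641.40

Ordinary annuity of 7 payments, first payment at period 12.
Periodic rate r = 0.062 per year.
The ordinary-annuity PV formula values the stream one period before the first payment (period 11); discount that back 11 periods:
PV₀ = 24,350 × [1 − (1+r)^−7] / r × (1+r)^−11 = CHF 69,641.40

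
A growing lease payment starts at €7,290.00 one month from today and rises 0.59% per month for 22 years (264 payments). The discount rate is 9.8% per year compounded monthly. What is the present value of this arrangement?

€1,440,871.32

Periodic rate r = 0.098/12 per month; n is counted in months.
Growing ordinary annuity: PV = PMT₁ × [1 − ((1+g)/(1+r))^n] / (r − g) = 7,290 × [1 − ((1+0.0059)/(1+r))^264] / (r − 0.0059) = €1,440,871.32.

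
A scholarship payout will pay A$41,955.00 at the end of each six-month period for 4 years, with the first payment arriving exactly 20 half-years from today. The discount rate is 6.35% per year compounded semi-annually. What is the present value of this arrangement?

A$161,430.90

Ordinary annuity of 8 payments, first payment at period 20.
Periodic rate r = 0.0635/2 per half-year; n is counted in half-years.
The ordinary-annuity PV formula values the stream one period before the first payment (period 19); discount that back 19 periods:
PV₀ = 41,955 × [1 − (1+r)^−8] / r × (1+r)^−19 = A$161,430.90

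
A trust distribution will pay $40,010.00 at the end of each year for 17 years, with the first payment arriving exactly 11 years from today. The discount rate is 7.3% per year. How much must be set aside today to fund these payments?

$189,143.47

Ordinary annuity of 17 payments, first payment at period 11.
Periodic rate r = 0.073 per year.
The ordinary-annuity PV formula values the stream one period before the first payment (period 10); discount that back 10 periods:
PV₀ = 40,010 × [1 − (1+r)^−17] / r × (1+r)^−10 = $189,143.47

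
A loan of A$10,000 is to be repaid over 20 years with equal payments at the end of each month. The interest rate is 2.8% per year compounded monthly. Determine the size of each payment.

A$54.46

Level ordinary annuity; solve PV = PMT × [(1 − (1+r)^−n)/r] for PMT.
Periodic rate r = 0.028/12 per month; n is counted in months.
With n = 240: PMT = 10,000 / ([(1 − (1+r)^−n)/r]) = A$54.46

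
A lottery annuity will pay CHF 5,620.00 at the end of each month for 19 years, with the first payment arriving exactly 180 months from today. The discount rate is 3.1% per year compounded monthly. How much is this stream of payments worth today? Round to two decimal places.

Ordinary annuity of 228 payments, first payment at period 180.
Periodic rate r = 0.031/12 per month; n is counted in months.
The ordinary-annuity PV formula values the stream one period before the first payment (period 179); discount that back 179 periods:
PV₀ = 5,620 × [1 − (1+r)^−228] / r × (1+r)^−179 = CHF 609,612.06

CHF 609,612.06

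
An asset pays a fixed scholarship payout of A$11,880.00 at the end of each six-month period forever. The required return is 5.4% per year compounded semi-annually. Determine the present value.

A$440,000.00

Periodic rate r = 0.054/2 per half-year.
Level perpetuity: PV = PMT / r = 11,880 / (0.054/2) = A$440,000.00.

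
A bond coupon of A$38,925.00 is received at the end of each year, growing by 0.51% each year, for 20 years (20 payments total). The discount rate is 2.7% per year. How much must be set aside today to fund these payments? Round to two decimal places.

A$622,452.82

Periodic rate r = 0.027 per year.
Growing ordinary annuity: PV = PMT₁ × [1 − ((1+g)/(1+r))^n] / (r − g) = 38,925 × [1 − ((1+0.0051)/(1+r))^20] / (r − 0.0051) = A$622,452.82.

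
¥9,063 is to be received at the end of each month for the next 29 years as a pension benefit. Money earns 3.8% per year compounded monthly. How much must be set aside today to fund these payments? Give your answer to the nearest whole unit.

¥1,909,570

This is an ordinary annuity: 348 payments of ¥9,063 at the end of each month.
Periodic rate r = 0.038/12 per month; n is counted in months.
PV = PMT × [(1 − (1+r)^−n)/r] = 9,063 × [1 − (1+r)^−348] / r = ¥1,909,570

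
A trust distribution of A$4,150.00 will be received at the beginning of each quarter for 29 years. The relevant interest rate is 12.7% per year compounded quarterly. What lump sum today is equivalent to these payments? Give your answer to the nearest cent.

A$131,267.46

This is an annuity due: 116 payments of A$4,150.00 at the beginning of each quarter.
Periodic rate r = 0.127/4 per quarter; n is counted in quarters.
PV = PMT × [(1 − (1+r)^−n)/r] × (1+r) = 4,150 × [1 − (1+r)^−116] / r × (1+r) = A$131,267.46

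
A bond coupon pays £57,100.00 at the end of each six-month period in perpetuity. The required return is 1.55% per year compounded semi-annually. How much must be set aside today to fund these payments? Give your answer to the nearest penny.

£7,367,741.94

Periodic rate r = 0.0155/2 per half-year.
Level perpetuity: PV = PMT / r = 57,100 / (0.0155/2) = £7,367,741.94.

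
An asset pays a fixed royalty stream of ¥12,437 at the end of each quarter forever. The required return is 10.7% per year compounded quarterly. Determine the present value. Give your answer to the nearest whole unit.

¥464,935

Periodic rate r = 0.107/4 per quarter.
Level perpetuity: PV = PMT / r = 12,437 / (0.107/4) = ¥464,935.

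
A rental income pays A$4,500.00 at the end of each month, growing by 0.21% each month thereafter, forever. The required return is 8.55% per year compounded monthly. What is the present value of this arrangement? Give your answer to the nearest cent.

A$895,522.39

Periodic rate r = 0.0855/12 per month.
Growing perpetuity (Gordon): PV = PMT₁ / (r − g) = 4,500 / (r − 0.0021) = A$895,522.39.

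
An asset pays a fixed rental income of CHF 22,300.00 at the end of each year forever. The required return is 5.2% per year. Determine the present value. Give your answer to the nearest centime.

Periodic rate r = 0.052 per year.
Level perpetuity: PV = PMT / r = 22,300 / (0.052) = CHF 428,846.15.

CHF 428,846.15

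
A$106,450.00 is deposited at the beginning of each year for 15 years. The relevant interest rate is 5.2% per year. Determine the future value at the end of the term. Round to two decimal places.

This is an annuity due: 15 deposits of A$106,450.00 at the beginning of each year.
Periodic rate r = 0.052 per year.
FV = PMT × [((1+r)^n − 1)/r] × (1+r) = 106,450 × [(1+r)^15 − 1] / r × (1+r) = A$2,453,179.47

A$2,453,179.47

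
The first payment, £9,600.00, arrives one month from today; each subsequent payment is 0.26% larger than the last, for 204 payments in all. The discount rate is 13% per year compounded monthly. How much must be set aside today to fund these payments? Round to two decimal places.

Periodic rate r = 0.13/12 per month; n is counted in months.
Growing ordinary annuity: PV = PMT₁ × [1 − ((1+g)/(1+r))^n] / (r − g) = 9,600 × [1 − ((1+0.0026)/(1+r))^204] / (r − 0.0026) = £946,146.59.

£946,146.59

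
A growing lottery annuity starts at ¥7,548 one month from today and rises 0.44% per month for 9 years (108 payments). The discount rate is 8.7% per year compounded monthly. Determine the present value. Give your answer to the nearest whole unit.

Periodic rate r = 0.087/12 per month; n is counted in months.
Growing ordinary annuity: PV = PMT₁ × [1 − ((1+g)/(1+r))^n] / (r − g) = 7,548 × [1 − ((1+0.0044)/(1+r))^108] / (r − 0.0044) = ¥698,194.

¥698,194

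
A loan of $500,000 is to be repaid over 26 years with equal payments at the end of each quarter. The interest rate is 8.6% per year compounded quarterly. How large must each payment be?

$12,071.17

Level ordinary annuity; solve PV = PMT × [(1 − (1+r)^−n)/r] for PMT.
Periodic rate r = 0.086/4 per quarter; n is counted in quarters.
With n = 104: PMT = 500,000 / ([(1 − (1+r)^−n)/r]) = $12,071.17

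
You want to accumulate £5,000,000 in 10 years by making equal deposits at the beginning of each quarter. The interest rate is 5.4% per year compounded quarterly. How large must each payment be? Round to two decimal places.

£93,828.00

Level annuity due; solve FV = PMT × [((1+r)^n − 1)/r] × (1+r) for PMT.
Periodic rate r = 0.054/4 per quarter; n is counted in quarters.
With n = 40: PMT = 5,000,000 / ([((1+r)^n − 1)/r] × (1+r)) = £93,828.00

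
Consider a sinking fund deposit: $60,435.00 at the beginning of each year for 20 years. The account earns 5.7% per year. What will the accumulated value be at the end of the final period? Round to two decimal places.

$2,275,463.89

This is an annuity due: 20 deposits of $60,435.00 at the beginning of each year.
Periodic rate r = 0.057 per year.
FV = PMT × [((1+r)^n − 1)/r] × (1+r) = 60,435 × [(1+r)^20 − 1] / r × (1+r) = $2,275,463.89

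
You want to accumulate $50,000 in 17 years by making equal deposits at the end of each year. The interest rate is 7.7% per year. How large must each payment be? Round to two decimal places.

$1,522.27

Level ordinary annuity; solve FV = PMT × [((1+r)^n − 1)/r] for PMT.
Periodic rate r = 0.077 per year.
With n = 17: PMT = 50,000 / ([((1+r)^n − 1)/r]) = $1,522.27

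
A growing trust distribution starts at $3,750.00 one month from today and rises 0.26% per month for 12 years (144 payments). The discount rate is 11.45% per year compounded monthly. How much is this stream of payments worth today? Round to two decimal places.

Periodic rate r = 0.1145/12 per month; n is counted in months.
Growing ordinary annuity: PV = PMT₁ × [1 − ((1+g)/(1+r))^n] / (r − g) = 3,750 × [1 − ((1+0.0026)/(1+r))^144] / (r − 0.0026) = $340,200.15.

$340,200.15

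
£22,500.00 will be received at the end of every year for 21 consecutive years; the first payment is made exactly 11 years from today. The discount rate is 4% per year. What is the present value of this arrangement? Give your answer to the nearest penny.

£213,245.95

Ordinary annuity of 21 payments, first payment at period 11.
Periodic rate r = 0.04 per year.
The ordinary-annuity PV formula values the stream one period before the first payment (period 10); discount that back 10 periods:
PV₀ = 22,500 × [1 − (1+r)^−21] / r × (1+r)^−10 = £213,245.95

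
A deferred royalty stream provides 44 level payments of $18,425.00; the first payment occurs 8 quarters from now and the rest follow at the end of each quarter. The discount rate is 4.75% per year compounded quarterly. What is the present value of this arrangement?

Ordinary annuity of 44 payments, first payment at period 8.
Periodic rate r = 0.0475/4 per quarter; n is counted in quarters.
The ordinary-annuity PV formula values the stream one period before the first payment (period 7); discount that back 7 periods:
PV₀ = 18,425 × [1 − (1+r)^−44] / r × (1+r)^−7 = $578,743.80

$578,743.80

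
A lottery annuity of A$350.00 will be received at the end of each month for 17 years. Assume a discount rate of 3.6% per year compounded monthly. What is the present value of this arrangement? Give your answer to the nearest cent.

This is an ordinary annuity: 204 payments of A$350.00 at the end of each month.
Periodic rate r = 0.036/12 per month; n is counted in months.
PV = PMT × [(1 − (1+r)^−n)/r] = 350 × [1 − (1+r)^−204] / r = A$53,344.40

A$53,344.40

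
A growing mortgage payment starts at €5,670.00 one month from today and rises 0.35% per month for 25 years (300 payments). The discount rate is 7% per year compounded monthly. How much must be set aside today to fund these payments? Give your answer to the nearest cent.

Periodic rate r = 0.07/12 per month; n is counted in months.
Growing ordinary annuity: PV = PMT₁ × [1 − ((1+g)/(1+r))^n] / (r − g) = 5,670 × [1 − ((1+0.0035)/(1+r))^300] / (r − 0.0035) = €1,219,368.12.

€1,219,368.12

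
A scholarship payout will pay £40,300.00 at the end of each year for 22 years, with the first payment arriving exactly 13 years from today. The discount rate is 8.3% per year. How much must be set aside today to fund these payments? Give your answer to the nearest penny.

Ordinary annuity of 22 payments, first payment at period 13.
Periodic rate r = 0.083 per year.
The ordinary-annuity PV formula values the stream one period before the first payment (period 12); discount that back 12 periods:
PV₀ = 40,300 × [1 − (1+r)^−22] / r × (1+r)^−12 = £154,228.36

£154,228.36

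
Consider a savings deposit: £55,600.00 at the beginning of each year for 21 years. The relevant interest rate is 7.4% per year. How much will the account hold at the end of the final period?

£2,806,625.22

This is an annuity due: 21 deposits of £55,600.00 at the beginning of each year.
Periodic rate r = 0.074 per year.
FV = PMT × [((1+r)^n − 1)/r] × (1+r) = 55,600 × [(1+r)^21 − 1] / r × (1+r) = £2,806,625.22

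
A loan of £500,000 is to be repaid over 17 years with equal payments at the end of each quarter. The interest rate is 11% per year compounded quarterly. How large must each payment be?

£16,331.43

Level ordinary annuity; solve PV = PMT × [(1 − (1+r)^−n)/r] for PMT.
Periodic rate r = 0.11/4 per quarter; n is counted in quarters.
With n = 68: PMT = 500,000 / ([(1 − (1+r)^−n)/r]) = £16,331.43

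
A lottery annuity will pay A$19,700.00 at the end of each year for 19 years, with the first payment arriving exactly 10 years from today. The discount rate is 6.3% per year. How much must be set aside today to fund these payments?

Ordinary annuity of 19 payments, first payment at period 10.
Periodic rate r = 0.063 per year.
The ordinary-annuity PV formula values the stream one period before the first payment (period 9); discount that back 9 periods:
PV₀ = 19,700 × [1 − (1+r)^−19] / r × (1+r)^−9 = A$123,918.32

A$123,918.32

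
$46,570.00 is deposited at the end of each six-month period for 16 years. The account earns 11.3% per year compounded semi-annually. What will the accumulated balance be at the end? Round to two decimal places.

This is an ordinary annuity: 32 deposits of $46,570.00 at the end of each six-month period.
Periodic rate r = 0.113/2 per half-year; n is counted in half-years.
FV = PMT × [((1+r)^n − 1)/r] = 46,570 × [(1+r)^32 − 1] / r = $3,960,751.03

$3,960,751.03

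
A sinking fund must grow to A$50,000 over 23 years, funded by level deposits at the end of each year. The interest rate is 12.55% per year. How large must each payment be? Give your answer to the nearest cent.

A$442.88

Level ordinary annuity; solve FV = PMT × [((1+r)^n − 1)/r] for PMT.
Periodic rate r = 0.1255 per year.
With n = 23: PMT = 50,000 / ([((1+r)^n − 1)/r]) = A$442.88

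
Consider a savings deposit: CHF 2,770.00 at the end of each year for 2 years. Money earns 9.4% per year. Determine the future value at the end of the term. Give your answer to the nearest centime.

This is an ordinary annuity: 2 deposits of CHF 2,770.00 at the end of each year.
Periodic rate r = 0.094 per year.
FV = PMT × [((1+r)^n − 1)/r] = 2,770 × [(1+r)^2 − 1] / r = CHF 5,800.38

CHF 5,800.38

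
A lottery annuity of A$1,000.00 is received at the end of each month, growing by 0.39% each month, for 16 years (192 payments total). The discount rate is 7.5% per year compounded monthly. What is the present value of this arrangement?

A$153,908.11

Periodic rate r = 0.075/12 per month; n is counted in months.
Growing ordinary annuity: PV = PMT₁ × [1 − ((1+g)/(1+r))^n] / (r − g) = 1,000 × [1 − ((1+0.0039)/(1+r))^192] / (r − 0.0039) = A$153,908.11.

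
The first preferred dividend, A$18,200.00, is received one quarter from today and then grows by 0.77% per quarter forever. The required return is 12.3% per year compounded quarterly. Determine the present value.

A$789,587.85

Periodic rate r = 0.123/4 per quarter.
Growing perpetuity (Gordon): PV = PMT₁ / (r − g) = 18,200 / (r − 0.0077) = A$789,587.85.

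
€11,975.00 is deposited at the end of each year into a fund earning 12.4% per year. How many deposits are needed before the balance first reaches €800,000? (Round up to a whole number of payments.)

Periodic rate r = 0.124 per year.
Ordinary annuity FV: 800,000 = 11,975 × [((1+r)^n − 1)/r].
(1+r)^n = 1 + 800,000 × r / 11,975, so n = ln(1 + 800,000·r/11,975) / ln(1+r) = 19.06.
Round up to a whole number of payments: n = 20.

20 payments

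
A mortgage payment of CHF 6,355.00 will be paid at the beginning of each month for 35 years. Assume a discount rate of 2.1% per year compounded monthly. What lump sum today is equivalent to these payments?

CHF 1,892,325.61

This is an annuity due: 420 payments of CHF 6,355.00 at the beginning of each month.
Periodic rate r = 0.021/12 per month; n is counted in months.
PV = PMT × [(1 − (1+r)^−n)/r] × (1+r) = 6,355 × [1 − (1+r)^−420] / r × (1+r) = CHF 1,892,325.61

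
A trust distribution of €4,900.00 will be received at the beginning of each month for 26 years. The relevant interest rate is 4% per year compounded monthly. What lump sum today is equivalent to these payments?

This is an annuity due: 312 payments of €4,900.00 at the beginning of each month.
Periodic rate r = 0.04/12 per month; n is counted in months.
PV = PMT × [(1 − (1+r)^−n)/r] × (1+r) = 4,900 × [1 − (1+r)^−312] / r × (1+r) = €952,687.31

€952,687.31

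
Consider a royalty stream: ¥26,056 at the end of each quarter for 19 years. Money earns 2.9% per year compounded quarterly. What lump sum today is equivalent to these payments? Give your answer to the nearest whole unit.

This is an ordinary annuity: 76 payments of ¥26,056 at the end of each quarter.
Periodic rate r = 0.029/4 per quarter; n is counted in quarters.
PV = PMT × [(1 − (1+r)^−n)/r] = 26,056 × [1 − (1+r)^−76] / r = ¥1,518,364

¥1,518,364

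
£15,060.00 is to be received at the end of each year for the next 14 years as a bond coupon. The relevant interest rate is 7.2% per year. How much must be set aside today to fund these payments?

This is an ordinary annuity: 14 payments of £15,060.00 at the end of each year.
Periodic rate r = 0.072 per year.
PV = PMT × [(1 − (1+r)^−n)/r] = 15,060 × [1 − (1+r)^−14] / r = £130,141.49

£130,141.49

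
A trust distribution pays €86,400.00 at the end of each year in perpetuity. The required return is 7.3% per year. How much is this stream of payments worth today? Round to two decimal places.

Periodic rate r = 0.073 per year.
Level perpetuity: PV = PMT / r = 86,400 / (0.073) = €1,183,561.64.

€1,183,561.64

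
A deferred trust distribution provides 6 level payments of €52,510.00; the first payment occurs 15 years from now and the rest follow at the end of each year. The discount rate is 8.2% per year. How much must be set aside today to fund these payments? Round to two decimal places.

Ordinary annuity of 6 payments, first payment at period 15.
Periodic rate r = 0.082 per year.
The ordinary-annuity PV formula values the stream one period before the first payment (period 14); discount that back 14 periods:
PV₀ = 52,510 × [1 − (1+r)^−6] / r × (1+r)^−14 = €80,046.54

€80,046.54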